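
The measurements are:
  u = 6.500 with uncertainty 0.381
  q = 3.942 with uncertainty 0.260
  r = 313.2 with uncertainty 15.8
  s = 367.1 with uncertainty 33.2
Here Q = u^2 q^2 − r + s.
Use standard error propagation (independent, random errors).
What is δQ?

Let p = u^2·q^2 = 656.5. δp/p = √((2·δu/u)² + (2·δq/q)²) = √(0.0137 + 0.0174) = 0.176, so δp = 116.
Q = p − r + s: δQ = √(δp² + δr² + δs²) = √(13400 + 250 + 1100) = 122

122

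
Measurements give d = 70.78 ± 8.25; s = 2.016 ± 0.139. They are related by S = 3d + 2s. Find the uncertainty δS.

Each term contributes (cᵢ δxᵢ)² to (δS)²:
  (3·δd)² = 613;  (2·δs)² = 0.0773
δS = √(613) = 24.8

24.8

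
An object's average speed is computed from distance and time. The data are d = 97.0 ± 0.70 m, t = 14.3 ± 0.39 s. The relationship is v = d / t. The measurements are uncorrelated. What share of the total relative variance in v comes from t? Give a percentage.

(δv/v)² = (1·δd/d)² + (-1·δt/t)²
  d term: (1×0.00722)² = 5.21e-05
  t term: (-1×0.0273)² = 0.000744
Total = 0.000796. Share from t = 0.000744/0.000796 = 0.935.

93.5%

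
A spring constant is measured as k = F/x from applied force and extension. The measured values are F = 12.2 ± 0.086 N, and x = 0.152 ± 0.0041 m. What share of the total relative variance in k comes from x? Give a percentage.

93.6%

(δk/k)² = (1·δF/F)² + (-1·δx/x)²
  F term: (1×0.00705)² = 4.97e-05
  x term: (-1×0.0270)² = 0.000728
Total = 0.000777. Share from x = 0.000728/0.000777 = 0.936.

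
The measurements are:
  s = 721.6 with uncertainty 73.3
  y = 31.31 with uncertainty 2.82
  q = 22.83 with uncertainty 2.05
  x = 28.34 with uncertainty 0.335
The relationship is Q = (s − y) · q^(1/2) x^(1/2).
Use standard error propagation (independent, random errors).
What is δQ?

2030

Let u = s − y = 690.3. δu = √(δs² + δy²) = √(5370 + 7.95) = 73.4, so δu/u = 0.106.
Q is then a monomial in u, q, x:
δQ/Q = √((δu/u)² + (½·δq/q)² + (½·δx/x)²) = √(0.0113 + 0.00202 + 3.49e-05) = 0.116
Q = 17560, so δQ = 0.116 × 17560 = 2030.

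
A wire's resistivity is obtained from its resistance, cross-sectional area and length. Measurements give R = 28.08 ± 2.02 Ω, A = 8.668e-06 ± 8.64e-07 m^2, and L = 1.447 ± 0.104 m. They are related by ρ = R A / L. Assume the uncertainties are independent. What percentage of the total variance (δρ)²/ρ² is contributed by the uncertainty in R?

25.5%

(δρ/ρ)² = (1·δR/R)² + (1·δA/A)² + (-1·δL/L)²
  R term: (1×0.0719)² = 0.00517
  A term: (1×0.0997)² = 0.00994
  L term: (-1×0.0719)² = 0.00517
Total = 0.0203. Share from R = 0.00517/0.0203 = 0.255.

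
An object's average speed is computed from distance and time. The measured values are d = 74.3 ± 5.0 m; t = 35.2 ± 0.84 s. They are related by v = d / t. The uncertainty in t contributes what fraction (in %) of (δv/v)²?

(δv/v)² = (1·δd/d)² + (-1·δt/t)²
  d term: (1×0.0673)² = 0.00453
  t term: (-1×0.0239)² = 0.000569
Total = 0.00510. Share from t = 0.000569/0.00510 = 0.112.

11.2%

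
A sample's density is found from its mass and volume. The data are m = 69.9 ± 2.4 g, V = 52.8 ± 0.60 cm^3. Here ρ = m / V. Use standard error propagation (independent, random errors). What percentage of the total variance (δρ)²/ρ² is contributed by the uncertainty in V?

(δρ/ρ)² = (1·δm/m)² + (-1·δV/V)²
  m term: (1×0.0343)² = 0.00118
  V term: (-1×0.0114)² = 0.000129
Total = 0.00131. Share from V = 0.000129/0.00131 = 0.0987.

9.87%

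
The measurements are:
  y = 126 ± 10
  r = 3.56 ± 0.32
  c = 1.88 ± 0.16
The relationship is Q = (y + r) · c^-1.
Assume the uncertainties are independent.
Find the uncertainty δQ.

7.92

Let u = y + r = 130. δu = √(δy² + δr²) = √(100 + 0.102) = 10.0, so δu/u = 0.0772.
Q is then a monomial in u, c:
δQ/Q = √((δu/u)² + (-1·δc/c)²) = √(0.00596 + 0.00724) = 0.115
Q = 68.9, so δQ = 0.115 × 68.9 = 7.92.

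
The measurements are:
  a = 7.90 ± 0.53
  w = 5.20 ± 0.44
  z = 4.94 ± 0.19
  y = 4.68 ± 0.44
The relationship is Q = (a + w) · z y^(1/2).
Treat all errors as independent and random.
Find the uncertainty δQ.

Let u = a + w = 13.1. δu = √(δa² + δw²) = √(0.281 + 0.194) = 0.689, so δu/u = 0.0526.
Q is then a monomial in u, z, y:
δQ/Q = √((δu/u)² + (1·δz/z)² + (½·δy/y)²) = √(0.00276 + 0.00148 + 0.00221) = 0.0803
Q = 140, so δQ = 0.0803 × 140 = 11.2.

11.2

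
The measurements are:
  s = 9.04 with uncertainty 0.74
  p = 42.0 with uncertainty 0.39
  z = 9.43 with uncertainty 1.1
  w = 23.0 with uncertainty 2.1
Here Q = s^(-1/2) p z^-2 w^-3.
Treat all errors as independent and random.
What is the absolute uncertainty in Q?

Relative error in a monomial: (δQ/Q)² = Σ (nᵢ · δxᵢ/xᵢ)².
  (−½·δs/s)² = (-0.5×0.0819)² = 0.00168;  (1·δp/p)² = (1×0.00929)² = 8.62e-05;  (-2·δz/z)² = (-2×0.117)² = 0.0544;  (-3·δw/w)² = (-3×0.0913)² = 0.0750
δQ/Q = √(0.131) = 0.362
Q = 1.29e-05, so δQ = 0.362 × 1.29e-05 = 4.68e-06.

4.68e-06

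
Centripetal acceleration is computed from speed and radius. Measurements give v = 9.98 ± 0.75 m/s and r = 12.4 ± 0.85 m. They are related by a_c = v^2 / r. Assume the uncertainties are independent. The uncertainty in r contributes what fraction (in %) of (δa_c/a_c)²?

17.2%

(δa_c/a_c)² = (2·δv/v)² + (-1·δr/r)²
  v term: (2×0.0752)² = 0.0226
  r term: (-1×0.0685)² = 0.00470
Total = 0.0273. Share from r = 0.00470/0.0273 = 0.172.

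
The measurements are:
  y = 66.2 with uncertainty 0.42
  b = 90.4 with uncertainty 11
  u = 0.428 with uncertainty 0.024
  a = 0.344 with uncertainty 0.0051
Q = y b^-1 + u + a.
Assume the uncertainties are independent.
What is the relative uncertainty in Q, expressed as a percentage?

6.15%

Let p = y·b^-1 = 0.732. δp/p = √((1·δy/y)² + (-1·δb/b)²) = √(4.03e-05 + 0.0148) = 0.122, so δp = 0.0892.
Q = p + u + a: δQ = √(δp² + δu² + δa²) = √(0.00796 + 0.000576 + 2.6e-05) = 0.0925
Q = 1.50, so δQ/Q = 0.0925/1.50 = 0.0615.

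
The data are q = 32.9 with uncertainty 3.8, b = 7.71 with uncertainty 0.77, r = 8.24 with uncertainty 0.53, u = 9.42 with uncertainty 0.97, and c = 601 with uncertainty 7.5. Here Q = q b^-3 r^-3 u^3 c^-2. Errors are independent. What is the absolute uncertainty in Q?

Relative error in a monomial: (δQ/Q)² = Σ (nᵢ · δxᵢ/xᵢ)².
  (1·δq/q)² = (1×0.116)² = 0.0133;  (-3·δb/b)² = (-3×0.0999)² = 0.0898;  (-3·δr/r)² = (-3×0.0643)² = 0.0372;  (3·δu/u)² = (3×0.103)² = 0.0954;  (-2·δc/c)² = (-2×0.0125)² = 0.000623
δQ/Q = √(0.236) = 0.486
Q = 2.97e-07, so δQ = 0.486 × 2.97e-07 = 1.44e-07.

1.44e-07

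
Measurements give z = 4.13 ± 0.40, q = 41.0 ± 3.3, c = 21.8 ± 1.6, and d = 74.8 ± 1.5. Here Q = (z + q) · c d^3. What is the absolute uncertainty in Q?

4.95e+07

Let u = z + q = 45.1. δu = √(δz² + δq²) = √(0.160 + 10.9) = 3.32, so δu/u = 0.0737.
Q is then a monomial in u, c, d:
δQ/Q = √((δu/u)² + (1·δc/c)² + (3·δd/d)²) = √(0.00543 + 0.00539 + 0.00362) = 0.120
Q = 4.12e+08, so δQ = 0.120 × 4.12e+08 = 4.95e+07.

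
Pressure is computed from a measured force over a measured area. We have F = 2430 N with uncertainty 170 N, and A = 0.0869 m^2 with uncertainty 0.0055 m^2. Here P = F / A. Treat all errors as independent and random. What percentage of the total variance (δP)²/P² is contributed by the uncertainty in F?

55.0%

(δP/P)² = (1·δF/F)² + (-1·δA/A)²
  F term: (1×0.0700)² = 0.00489
  A term: (-1×0.0633)² = 0.00401
Total = 0.00890. Share from F = 0.00489/0.00890 = 0.550.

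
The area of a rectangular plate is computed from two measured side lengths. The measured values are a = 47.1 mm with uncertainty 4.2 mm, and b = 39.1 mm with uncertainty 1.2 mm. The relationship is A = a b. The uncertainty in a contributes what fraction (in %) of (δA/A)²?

(δA/A)² = (1·δa/a)² + (1·δb/b)²
  a term: (1×0.0892)² = 0.00795
  b term: (1×0.0307)² = 0.000942
Total = 0.00889. Share from a = 0.00795/0.00889 = 0.894.

89.4%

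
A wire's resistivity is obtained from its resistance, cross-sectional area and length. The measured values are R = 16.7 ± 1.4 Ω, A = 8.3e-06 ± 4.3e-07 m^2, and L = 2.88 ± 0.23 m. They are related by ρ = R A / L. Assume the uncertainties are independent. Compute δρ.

6.1e-06 Ω·m

For a monomial ρ ∝ R, A, L^-1, fractional errors add in quadrature:
  (1·δR/R)² = (1×0.0838)² = 0.00703;  (1·δA/A)² = (1×0.0518)² = 0.00268;  (-1·δL/L)² = (-1×0.0799)² = 0.00638
δρ/ρ = √(0.0161) = 0.127
ρ = 4.81e-05 Ω·m, so δρ = 0.127 × 4.81e-05 = 6.1e-06 Ω·m.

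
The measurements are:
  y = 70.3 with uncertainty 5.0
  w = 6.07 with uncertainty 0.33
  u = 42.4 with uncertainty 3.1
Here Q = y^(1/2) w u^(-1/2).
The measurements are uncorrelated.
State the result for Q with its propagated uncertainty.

7.82 ± 0.583

Since Q is a product/quotient, work with relative uncertainties:
  (½·δy/y)² = (0.5×0.0711)² = 0.00126;  (1·δw/w)² = (1×0.0544)² = 0.00296;  (−½·δu/u)² = (-0.5×0.0731)² = 0.00134
δQ/Q = √(0.00556) = 0.0745
Q = 7.82, so δQ = 0.0745 × 7.82 = 0.583.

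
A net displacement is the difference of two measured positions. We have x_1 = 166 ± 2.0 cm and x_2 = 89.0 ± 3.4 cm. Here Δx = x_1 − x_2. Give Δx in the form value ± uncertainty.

For a sum/difference, combine absolute errors in quadrature:
  (δx_1)² = 4.00;  (δx_2)² = 11.6
δΔx = √(15.6) = 3.94 cm
Δx = 77.0 cm.

77.0 ± 3.94 cm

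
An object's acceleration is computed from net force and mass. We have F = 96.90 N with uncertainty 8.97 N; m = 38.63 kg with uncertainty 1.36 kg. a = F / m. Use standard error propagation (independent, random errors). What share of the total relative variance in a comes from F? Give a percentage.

(δa/a)² = (1·δF/F)² + (-1·δm/m)²
  F term: (1×0.0926)² = 0.00857
  m term: (-1×0.0352)² = 0.00124
Total = 0.00981. Share from F = 0.00857/0.00981 = 0.874.

87.4%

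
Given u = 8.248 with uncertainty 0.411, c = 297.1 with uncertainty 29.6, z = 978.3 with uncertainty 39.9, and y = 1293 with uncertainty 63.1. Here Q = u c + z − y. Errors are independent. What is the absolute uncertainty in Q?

Let p = u·c = 2450. δp/p = √((1·δu/u)² + (1·δc/c)²) = √(0.00248 + 0.00993) = 0.111, so δp = 273.
Q = p + z − y: δQ = √(δp² + δz² + δy²) = √(74500 + 1590 + 3980) = 283

283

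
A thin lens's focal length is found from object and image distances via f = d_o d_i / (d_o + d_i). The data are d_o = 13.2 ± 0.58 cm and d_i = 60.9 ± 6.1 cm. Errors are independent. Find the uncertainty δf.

∂f/∂d_o = (d_i/(d_o+d_i))² = 0.675;  ∂f/∂d_i = (d_o/(d_o+d_i))² = 0.0317
δf = √((∂f/∂d_o · δd_o)² + (∂f/∂d_i · δd_i)²) = √(0.153 + 0.0375) = 0.437 cm

0.437 cm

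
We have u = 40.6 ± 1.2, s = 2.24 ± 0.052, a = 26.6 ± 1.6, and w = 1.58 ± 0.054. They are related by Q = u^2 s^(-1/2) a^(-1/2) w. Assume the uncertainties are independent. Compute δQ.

Each factor contributes (exponent × relative error)² to (δQ/Q)²:
  (2·δu/u)² = (2×0.0296)² = 0.00349;  (−½·δs/s)² = (-0.5×0.0232)² = 0.000135;  (−½·δa/a)² = (-0.5×0.0602)² = 0.000905;  (1·δw/w)² = (1×0.0342)² = 0.00117
δQ/Q = √(0.00570) = 0.0755
Q = 337, so δQ = 0.0755 × 337 = 25.5.

25.5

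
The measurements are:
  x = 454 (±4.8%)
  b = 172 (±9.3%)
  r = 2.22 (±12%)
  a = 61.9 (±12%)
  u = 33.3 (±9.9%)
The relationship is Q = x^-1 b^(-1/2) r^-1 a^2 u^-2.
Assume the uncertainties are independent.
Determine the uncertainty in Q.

8.89e-05

Since Q is a product/quotient, work with relative uncertainties:
  (-1·δx/x)² = (-1×0.0480)² = 0.00230;  (−½·δb/b)² = (-0.5×0.0930)² = 0.00216;  (-1·δr/r)² = (-1×0.120)² = 0.0144;  (2·δa/a)² = (2×0.120)² = 0.0576;  (-2·δu/u)² = (-2×0.0990)² = 0.0392
δQ/Q = √(0.116) = 0.340
Q = 0.000261, so δQ = 0.340 × 0.000261 = 8.89e-05.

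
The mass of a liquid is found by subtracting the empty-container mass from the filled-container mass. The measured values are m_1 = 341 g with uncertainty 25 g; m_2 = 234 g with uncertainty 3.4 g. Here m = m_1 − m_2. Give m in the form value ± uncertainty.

Each term contributes (cᵢ δxᵢ)² to (δm)²:
  (δm_1)² = 625;  (δm_2)² = 11.6
δm = √(637) = 25.2 g
m = 107 g.

107 ± 25.2 g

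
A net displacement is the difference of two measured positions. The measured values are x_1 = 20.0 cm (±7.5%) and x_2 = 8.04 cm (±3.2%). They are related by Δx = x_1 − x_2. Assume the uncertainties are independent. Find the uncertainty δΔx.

Absolute uncertainties add in quadrature for a linear combination:
  (δx_1)² = 2.25;  (δx_2)² = 0.0662
δΔx = √(2.32) = 1.52 cm

1.52 cm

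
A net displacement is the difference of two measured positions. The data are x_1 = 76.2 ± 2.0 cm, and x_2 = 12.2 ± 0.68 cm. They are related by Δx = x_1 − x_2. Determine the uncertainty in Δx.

2.11 cm

Absolute uncertainties add in quadrature for a linear combination:
  (δx_1)² = 4.00;  (δx_2)² = 0.462
δΔx = √(4.46) = 2.11 cm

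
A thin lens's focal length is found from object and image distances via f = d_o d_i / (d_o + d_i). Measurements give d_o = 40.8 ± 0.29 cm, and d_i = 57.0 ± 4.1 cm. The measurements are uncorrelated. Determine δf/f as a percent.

3.03%

∂f/∂d_o = (d_i/(d_o+d_i))² = 0.340;  ∂f/∂d_i = (d_o/(d_o+d_i))² = 0.174
δf = √((∂f/∂d_o · δd_o)² + (∂f/∂d_i · δd_i)²) = √(0.00970 + 0.509) = 0.720 cm
f = 23.8 cm, so δf/f = 0.720/23.8 = 0.0303.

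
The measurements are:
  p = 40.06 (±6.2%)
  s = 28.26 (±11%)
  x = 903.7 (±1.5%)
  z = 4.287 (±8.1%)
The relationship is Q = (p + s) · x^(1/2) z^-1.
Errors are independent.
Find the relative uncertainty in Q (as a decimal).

0.100

Let u = p + s = 68.32. δu = √(δp² + δs²) = √(6.17 + 9.66) = 3.98, so δu/u = 0.0582.
Q is then a monomial in u, x, z:
δQ/Q = √((δu/u)² + (½·δx/x)² + (-1·δz/z)²) = √(0.00339 + 5.62e-05 + 0.00656) = 0.100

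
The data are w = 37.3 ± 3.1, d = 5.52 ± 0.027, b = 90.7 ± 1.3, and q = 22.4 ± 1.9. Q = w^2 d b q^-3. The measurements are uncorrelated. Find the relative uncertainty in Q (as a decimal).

Since Q is a product/quotient, work with relative uncertainties:
  (2·δw/w)² = (2×0.0831)² = 0.0276;  (1·δd/d)² = (1×0.00489)² = 2.39e-05;  (1·δb/b)² = (1×0.0143)² = 0.000205;  (-3·δq/q)² = (-3×0.0848)² = 0.0648
δQ/Q = √(0.0926) = 0.304

0.304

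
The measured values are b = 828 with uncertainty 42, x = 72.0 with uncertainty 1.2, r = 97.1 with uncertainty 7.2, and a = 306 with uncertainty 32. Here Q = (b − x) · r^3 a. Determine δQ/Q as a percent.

25.2%

Let u = b − x = 756. δu = √(δb² + δx²) = √(1760 + 1.44) = 42.0, so δu/u = 0.0556.
Q is then a monomial in u, r, a:
δQ/Q = √((δu/u)² + (3·δr/r)² + (1·δa/a)²) = √(0.00309 + 0.0495 + 0.0109) = 0.252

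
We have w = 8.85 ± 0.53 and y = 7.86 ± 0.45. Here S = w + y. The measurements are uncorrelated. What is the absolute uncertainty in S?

0.695

Absolute uncertainties add in quadrature for a linear combination:
  (δw)² = 0.281;  (δy)² = 0.203
δS = √(0.483) = 0.695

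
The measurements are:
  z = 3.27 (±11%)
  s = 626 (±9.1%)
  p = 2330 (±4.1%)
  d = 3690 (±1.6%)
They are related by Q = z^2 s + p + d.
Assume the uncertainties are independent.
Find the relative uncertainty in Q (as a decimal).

Let w = z^2·s = 6690. δw/w = √((2·δz/z)² + (1·δs/s)²) = √(0.0484 + 0.00828) = 0.238, so δw = 1590.
Q = w + p + d: δQ = √(δw² + δp² + δd²) = √(2.54e+06 + 9130 + 3490) = 1600
Q = 12700, so δQ/Q = 1600/12700 = 0.126.

0.126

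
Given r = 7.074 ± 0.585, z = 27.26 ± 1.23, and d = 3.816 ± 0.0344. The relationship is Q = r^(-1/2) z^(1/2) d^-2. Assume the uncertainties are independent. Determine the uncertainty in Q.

Q is a product of powers, so relative uncertainties combine in quadrature:
  (−½·δr/r)² = (-0.5×0.0827)² = 0.00171;  (½·δz/z)² = (0.5×0.0451)² = 0.000509;  (-2·δd/d)² = (-2×0.00901)² = 0.000325
δQ/Q = √(0.00254) = 0.0504
Q = 0.1348, so δQ = 0.0504 × 0.1348 = 0.00680.

0.00680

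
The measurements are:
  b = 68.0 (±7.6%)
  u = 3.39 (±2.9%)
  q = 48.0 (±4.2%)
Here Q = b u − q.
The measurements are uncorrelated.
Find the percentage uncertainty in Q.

Let p = b·u = 231. δp/p = √((1·δb/b)² + (1·δu/u)²) = √(0.00578 + 0.000841) = 0.0813, so δp = 18.8.
Q = p − q: δQ = √(δp² + δq²) = √(352 + 4.06) = 18.9
Q = 183, so δQ/Q = 18.9/183 = 0.103.

10.3%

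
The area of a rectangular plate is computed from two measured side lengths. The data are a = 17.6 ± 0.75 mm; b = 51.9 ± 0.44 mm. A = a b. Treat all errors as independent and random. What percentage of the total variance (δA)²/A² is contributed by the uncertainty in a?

96.2%

(δA/A)² = (1·δa/a)² + (1·δb/b)²
  a term: (1×0.0426)² = 0.00182
  b term: (1×0.00848)² = 7.19e-05
Total = 0.00189. Share from a = 0.00182/0.00189 = 0.962.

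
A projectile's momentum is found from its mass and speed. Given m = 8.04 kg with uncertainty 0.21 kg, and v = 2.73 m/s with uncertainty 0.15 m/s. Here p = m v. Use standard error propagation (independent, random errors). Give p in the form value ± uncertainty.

21.9 ± 1.34 kg·m/s

Since p is a product/quotient, work with relative uncertainties:
  (1·δm/m)² = (1×0.0261)² = 0.000682;  (1·δv/v)² = (1×0.0549)² = 0.00302
δp/p = √(0.00370) = 0.0608
p = 21.9 kg·m/s, so δp = 0.0608 × 21.9 = 1.34 kg·m/s.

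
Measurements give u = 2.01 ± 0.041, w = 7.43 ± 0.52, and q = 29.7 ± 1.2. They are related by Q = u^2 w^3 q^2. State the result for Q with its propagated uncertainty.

(1.46 ± 0.334) × 10^6

Products/powers → add relative errors in quadrature, weighted by exponent:
  (2·δu/u)² = (2×0.0204)² = 0.00166;  (3·δw/w)² = (3×0.0700)² = 0.0441;  (2·δq/q)² = (2×0.0404)² = 0.00653
δQ/Q = √(0.0523) = 0.229
Q = 1.46e+06, so δQ = 0.229 × 1.46e+06 = 3.34e+05.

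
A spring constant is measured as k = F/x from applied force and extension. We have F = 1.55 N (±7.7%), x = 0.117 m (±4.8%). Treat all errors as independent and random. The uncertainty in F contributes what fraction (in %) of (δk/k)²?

72.0%

(δk/k)² = (1·δF/F)² + (-1·δx/x)²
  F term: (1×0.0770)² = 0.00593
  x term: (-1×0.0480)² = 0.00230
Total = 0.00823. Share from F = 0.00593/0.00823 = 0.720.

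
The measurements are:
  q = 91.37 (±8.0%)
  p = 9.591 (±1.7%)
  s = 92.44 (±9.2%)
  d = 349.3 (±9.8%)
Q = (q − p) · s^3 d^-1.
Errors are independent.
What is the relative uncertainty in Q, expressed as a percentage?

30.6%

Let u = q − p = 81.78. δu = √(δq² + δp²) = √(53.4 + 0.0266) = 7.31, so δu/u = 0.0894.
Q is then a monomial in u, s, d:
δQ/Q = √((δu/u)² + (3·δs/s)² + (-1·δd/d)²) = √(0.00799 + 0.0762 + 0.00960) = 0.306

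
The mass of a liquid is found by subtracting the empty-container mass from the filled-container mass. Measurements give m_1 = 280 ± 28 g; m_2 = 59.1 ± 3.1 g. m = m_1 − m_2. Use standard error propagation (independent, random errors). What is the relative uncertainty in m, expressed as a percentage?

m is a linear combination, so absolute uncertainties add in quadrature:
  (δm_1)² = 784;  (δm_2)² = 9.61
δm = √(794) = 28.2 g
m = 221 g, so δm/m = 28.2/221 = 0.128.

12.8%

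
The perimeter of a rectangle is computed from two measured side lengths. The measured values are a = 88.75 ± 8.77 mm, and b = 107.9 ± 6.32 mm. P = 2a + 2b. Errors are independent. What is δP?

P is a linear combination, so absolute uncertainties add in quadrature:
  (2·δa)² = 308;  (2·δb)² = 160
δP = √(467) = 21.6 mm

21.6 mm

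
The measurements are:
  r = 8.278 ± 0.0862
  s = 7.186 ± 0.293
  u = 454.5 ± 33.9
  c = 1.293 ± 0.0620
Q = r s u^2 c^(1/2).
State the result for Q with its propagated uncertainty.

Relative error in a monomial: (δQ/Q)² = Σ (nᵢ · δxᵢ/xᵢ)².
  (1·δr/r)² = (1×0.0104)² = 0.000108;  (1·δs/s)² = (1×0.0408)² = 0.00166;  (2·δu/u)² = (2×0.0746)² = 0.0223;  (½·δc/c)² = (0.5×0.0480)² = 0.000575
δQ/Q = √(0.0246) = 0.157
Q = 1.397e+07, so δQ = 0.157 × 1.397e+07 = 2.19e+06.

(1.397 ± 0.219) × 10^7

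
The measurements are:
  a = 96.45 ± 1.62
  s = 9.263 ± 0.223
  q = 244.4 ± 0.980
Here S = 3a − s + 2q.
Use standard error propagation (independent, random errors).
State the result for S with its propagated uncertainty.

768.9 ± 5.25

Sums and differences: (δS)² = Σ (cᵢ δxᵢ)².
  (3·δa)² = 23.6;  (δs)² = 0.0497;  (2·δq)² = 3.84
δS = √(27.5) = 5.25
S = 768.9.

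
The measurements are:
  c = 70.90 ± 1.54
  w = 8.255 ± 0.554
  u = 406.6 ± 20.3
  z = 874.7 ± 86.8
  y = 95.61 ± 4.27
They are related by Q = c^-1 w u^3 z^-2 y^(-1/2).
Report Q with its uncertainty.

1.046 ± 0.271

Relative error in a monomial: (δQ/Q)² = Σ (nᵢ · δxᵢ/xᵢ)².
  (-1·δc/c)² = (-1×0.0217)² = 0.000472;  (1·δw/w)² = (1×0.0671)² = 0.00450;  (3·δu/u)² = (3×0.0499)² = 0.0224;  (-2·δz/z)² = (-2×0.0992)² = 0.0394;  (−½·δy/y)² = (-0.5×0.0447)² = 0.000499
δQ/Q = √(0.0673) = 0.259
Q = 1.046, so δQ = 0.259 × 1.046 = 0.271.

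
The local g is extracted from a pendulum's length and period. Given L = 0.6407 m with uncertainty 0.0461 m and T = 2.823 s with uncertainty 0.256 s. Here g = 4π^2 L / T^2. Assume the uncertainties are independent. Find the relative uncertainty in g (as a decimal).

Products/powers → add relative errors in quadrature, weighted by exponent:
  (1·δL/L)² = (1×0.0720)² = 0.00518;  (-2·δT/T)² = (-2×0.0907)² = 0.0329
δg/g = √(0.0381) = 0.195

0.195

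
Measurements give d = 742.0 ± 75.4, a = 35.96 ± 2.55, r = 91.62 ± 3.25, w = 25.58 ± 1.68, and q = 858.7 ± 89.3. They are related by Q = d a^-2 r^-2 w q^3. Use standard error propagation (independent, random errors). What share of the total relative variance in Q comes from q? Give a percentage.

(δQ/Q)² = (1·δd/d)² + (-2·δa/a)² + (-2·δr/r)² + (1·δw/w)² + (3·δq/q)²
  d term: (1×0.102)² = 0.0103
  a term: (-2×0.0709)² = 0.0201
  r term: (-2×0.0355)² = 0.00503
  w term: (1×0.0657)² = 0.00431
  q term: (3×0.104)² = 0.0973
Total = 0.137. Share from q = 0.0973/0.137 = 0.710.

71.0%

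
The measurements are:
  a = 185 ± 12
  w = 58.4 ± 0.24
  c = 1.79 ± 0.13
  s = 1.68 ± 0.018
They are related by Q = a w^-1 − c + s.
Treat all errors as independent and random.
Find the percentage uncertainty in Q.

7.98%

Let p = a·w^-1 = 3.17. δp/p = √((1·δa/a)² + (-1·δw/w)²) = √(0.00421 + 1.69e-05) = 0.0650, so δp = 0.206.
Q = p − c + s: δQ = √(δp² + δc² + δs²) = √(0.0424 + 0.0169 + 0.000324) = 0.244
Q = 3.06, so δQ/Q = 0.244/3.06 = 0.0798.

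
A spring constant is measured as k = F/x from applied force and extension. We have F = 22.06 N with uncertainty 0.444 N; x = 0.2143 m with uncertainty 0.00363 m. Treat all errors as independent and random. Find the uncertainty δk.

Since k is a product/quotient, work with relative uncertainties:
  (1·δF/F)² = (1×0.0201)² = 0.000405;  (-1·δx/x)² = (-1×0.0169)² = 0.000287
δk/k = √(0.000692) = 0.0263
k = 102.9 N/m, so δk = 0.0263 × 102.9 = 2.71 N/m.

2.71 N/m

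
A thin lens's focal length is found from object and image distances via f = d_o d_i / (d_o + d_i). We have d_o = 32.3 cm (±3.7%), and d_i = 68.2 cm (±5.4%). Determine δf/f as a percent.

3.05%

∂f/∂d_o = (d_i/(d_o+d_i))² = 0.461;  ∂f/∂d_i = (d_o/(d_o+d_i))² = 0.103
δf = √((∂f/∂d_o · δd_o)² + (∂f/∂d_i · δd_i)²) = √(0.303 + 0.145) = 0.669 cm
f = 21.9 cm, so δf/f = 0.669/21.9 = 0.0305.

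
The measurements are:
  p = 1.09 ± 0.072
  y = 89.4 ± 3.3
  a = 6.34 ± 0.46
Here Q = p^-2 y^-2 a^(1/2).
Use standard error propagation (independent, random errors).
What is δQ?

For a monomial Q ∝ p^-2, y^-2, a^(1/2), fractional errors add in quadrature:
  (-2·δp/p)² = (-2×0.0661)² = 0.0175;  (-2·δy/y)² = (-2×0.0369)² = 0.00545;  (½·δa/a)² = (0.5×0.0726)² = 0.00132
δQ/Q = √(0.0242) = 0.156
Q = 0.000265, so δQ = 0.156 × 0.000265 = 4.13e-05.

4.13e-05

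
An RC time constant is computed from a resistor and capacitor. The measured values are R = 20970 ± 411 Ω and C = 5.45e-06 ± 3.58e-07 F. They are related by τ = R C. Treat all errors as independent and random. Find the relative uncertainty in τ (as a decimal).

Relative error in a monomial: (δτ/τ)² = Σ (nᵢ · δxᵢ/xᵢ)².
  (1·δR/R)² = (1×0.0196)² = 0.000384;  (1·δC/C)² = (1×0.0657)² = 0.00431
δτ/τ = √(0.00470) = 0.0685

0.0685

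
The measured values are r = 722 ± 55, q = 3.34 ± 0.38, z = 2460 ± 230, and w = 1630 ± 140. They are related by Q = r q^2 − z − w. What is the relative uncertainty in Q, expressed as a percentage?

49.2%

Let p = r·q^2 = 8050. δp/p = √((1·δr/r)² + (2·δq/q)²) = √(0.00580 + 0.0518) = 0.240, so δp = 1930.
Q = p − z − w: δQ = √(δp² + δz² + δw²) = √(3.74e+06 + 52900 + 19600) = 1950
Q = 3960, so δQ/Q = 1950/3960 = 0.492.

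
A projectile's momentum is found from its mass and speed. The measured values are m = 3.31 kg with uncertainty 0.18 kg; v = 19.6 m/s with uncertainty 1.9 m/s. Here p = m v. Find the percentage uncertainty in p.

Products/powers → add relative errors in quadrature, weighted by exponent:
  (1·δm/m)² = (1×0.0544)² = 0.00296;  (1·δv/v)² = (1×0.0969)² = 0.00940
δp/p = √(0.0124) = 0.111

11.1%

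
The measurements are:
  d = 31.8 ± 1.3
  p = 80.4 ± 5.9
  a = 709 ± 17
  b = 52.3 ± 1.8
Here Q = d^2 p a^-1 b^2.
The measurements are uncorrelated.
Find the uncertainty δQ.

41400

Products/powers → add relative errors in quadrature, weighted by exponent:
  (2·δd/d)² = (2×0.0409)² = 0.00668;  (1·δp/p)² = (1×0.0734)² = 0.00539;  (-1·δa/a)² = (-1×0.0240)² = 0.000575;  (2·δb/b)² = (2×0.0344)² = 0.00474
δQ/Q = √(0.0174) = 0.132
Q = 3.14e+05, so δQ = 0.132 × 3.14e+05 = 41400.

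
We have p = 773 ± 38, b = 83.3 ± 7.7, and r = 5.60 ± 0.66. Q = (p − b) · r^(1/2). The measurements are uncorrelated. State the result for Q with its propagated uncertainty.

Let u = p − b = 690. δu = √(δp² + δb²) = √(1440 + 59.3) = 38.8, so δu/u = 0.0562.
Q is then a monomial in u, r:
δQ/Q = √((δu/u)² + (½·δr/r)²) = √(0.00316 + 0.00347) = 0.0814
Q = 1630, so δQ = 0.0814 × 1630 = 133.

1630 ± 133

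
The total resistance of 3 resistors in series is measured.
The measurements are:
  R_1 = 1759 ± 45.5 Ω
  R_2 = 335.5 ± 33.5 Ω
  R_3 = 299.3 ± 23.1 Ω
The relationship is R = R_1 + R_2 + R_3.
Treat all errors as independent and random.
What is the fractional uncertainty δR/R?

Absolute uncertainties add in quadrature for a linear combination:
  (δR_1)² = 2070;  (δR_2)² = 1120;  (δR_3)² = 534
δR = √(3730) = 61.0 Ω
R = 2394 Ω, so δR/R = 61.0/2394 = 0.0255.

0.0255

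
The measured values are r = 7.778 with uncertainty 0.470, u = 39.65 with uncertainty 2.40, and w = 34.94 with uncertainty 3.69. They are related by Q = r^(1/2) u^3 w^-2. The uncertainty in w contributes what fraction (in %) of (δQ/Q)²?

(δQ/Q)² = (½·δr/r)² + (3·δu/u)² + (-2·δw/w)²
  r term: (0.5×0.0604)² = 0.000913
  u term: (3×0.0605)² = 0.0330
  w term: (-2×0.106)² = 0.0446
Total = 0.0785. Share from w = 0.0446/0.0785 = 0.568.

56.8%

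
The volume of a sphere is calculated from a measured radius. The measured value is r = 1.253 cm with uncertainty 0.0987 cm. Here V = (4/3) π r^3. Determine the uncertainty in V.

V ∝ r^3, so δV/V = |3| · δr/r = 3 × 0.0788 = 0.236.
V = 8.240 cm^3, so δV = 0.236 × 8.240 = 1.95 cm^3.

1.95 cm^3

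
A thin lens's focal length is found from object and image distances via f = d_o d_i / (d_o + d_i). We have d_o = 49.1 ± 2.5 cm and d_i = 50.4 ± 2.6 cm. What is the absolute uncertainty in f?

∂f/∂d_o = (d_i/(d_o+d_i))² = 0.257;  ∂f/∂d_i = (d_o/(d_o+d_i))² = 0.244
δf = √((∂f/∂d_o · δd_o)² + (∂f/∂d_i · δd_i)²) = √(0.411 + 0.401) = 0.901 cm

0.901 cm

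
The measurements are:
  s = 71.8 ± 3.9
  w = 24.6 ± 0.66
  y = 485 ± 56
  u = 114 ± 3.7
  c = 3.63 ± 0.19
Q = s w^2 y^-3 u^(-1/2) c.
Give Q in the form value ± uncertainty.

Q is a product of powers, so relative uncertainties combine in quadrature:
  (1·δs/s)² = (1×0.0543)² = 0.00295;  (2·δw/w)² = (2×0.0268)² = 0.00288;  (-3·δy/y)² = (-3×0.115)² = 0.120;  (−½·δu/u)² = (-0.5×0.0325)² = 0.000263;  (1·δc/c)² = (1×0.0523)² = 0.00274
δQ/Q = √(0.129) = 0.359
Q = 0.000129, so δQ = 0.359 × 0.000129 = 4.65e-05.

(1.29 ± 0.465) × 10^-4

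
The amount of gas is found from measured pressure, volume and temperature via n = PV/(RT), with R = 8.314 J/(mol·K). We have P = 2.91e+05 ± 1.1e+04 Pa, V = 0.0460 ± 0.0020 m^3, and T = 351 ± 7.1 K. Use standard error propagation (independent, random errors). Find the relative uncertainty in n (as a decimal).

Since n is a product/quotient, work with relative uncertainties:
  (1·δP/P)² = (1×0.0378)² = 0.00143;  (1·δV/V)² = (1×0.0435)² = 0.00189;  (-1·δT/T)² = (-1×0.0202)² = 0.000409
δn/n = √(0.00373) = 0.0611

0.0611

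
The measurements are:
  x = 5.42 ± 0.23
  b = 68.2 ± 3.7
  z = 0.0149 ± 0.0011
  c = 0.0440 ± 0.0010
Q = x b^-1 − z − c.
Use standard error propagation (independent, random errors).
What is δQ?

0.00567

Let p = x·b^-1 = 0.0795. δp/p = √((1·δx/x)² + (-1·δb/b)²) = √(0.00180 + 0.00294) = 0.0689, so δp = 0.00547.
Q = p − z − c: δQ = √(δp² + δz² + δc²) = √(3e-05 + 1.21e-06 + 1e-06) = 0.00567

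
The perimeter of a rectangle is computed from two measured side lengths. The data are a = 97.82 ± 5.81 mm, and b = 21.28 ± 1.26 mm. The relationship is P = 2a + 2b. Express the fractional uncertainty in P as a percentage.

4.99%

P is a linear combination, so absolute uncertainties add in quadrature:
  (2·δa)² = 135;  (2·δb)² = 6.35
δP = √(141) = 11.9 mm
P = 238.2 mm, so δP/P = 11.9/238.2 = 0.0499.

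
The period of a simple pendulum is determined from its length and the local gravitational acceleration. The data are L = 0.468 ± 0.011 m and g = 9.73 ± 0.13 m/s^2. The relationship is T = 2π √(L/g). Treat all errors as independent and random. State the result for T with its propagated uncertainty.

T is a product of powers, so relative uncertainties combine in quadrature:
  (½·δL/L)² = (0.5×0.0235)² = 0.000138;  (−½·δg/g)² = (-0.5×0.0134)² = 4.46e-05
δT/T = √(0.000183) = 0.0135
T = 1.38 s, so δT = 0.0135 × 1.38 = 0.0186 s.

1.38 ± 0.0186 s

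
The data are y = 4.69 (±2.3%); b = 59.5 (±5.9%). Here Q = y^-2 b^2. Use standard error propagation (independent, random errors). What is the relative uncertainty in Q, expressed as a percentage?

For a monomial Q ∝ y^-2, b^2, fractional errors add in quadrature:
  (-2·δy/y)² = (-2×0.0230)² = 0.00212;  (2·δb/b)² = (2×0.0590)² = 0.0139
δQ/Q = √(0.0160) = 0.127

12.7%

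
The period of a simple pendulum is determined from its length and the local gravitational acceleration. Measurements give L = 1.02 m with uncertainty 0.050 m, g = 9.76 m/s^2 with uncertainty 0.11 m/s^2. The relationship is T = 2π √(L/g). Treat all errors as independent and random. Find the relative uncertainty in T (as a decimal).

Since T is a product/quotient, work with relative uncertainties:
  (½·δL/L)² = (0.5×0.0490)² = 0.000601;  (−½·δg/g)² = (-0.5×0.0113)² = 3.18e-05
δT/T = √(0.000632) = 0.0251

0.0251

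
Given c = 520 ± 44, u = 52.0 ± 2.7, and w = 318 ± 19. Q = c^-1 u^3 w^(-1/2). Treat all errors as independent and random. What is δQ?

For a monomial Q ∝ c^-1, u^3, w^(-1/2), fractional errors add in quadrature:
  (-1·δc/c)² = (-1×0.0846)² = 0.00716;  (3·δu/u)² = (3×0.0519)² = 0.0243;  (−½·δw/w)² = (-0.5×0.0597)² = 0.000892
δQ/Q = √(0.0323) = 0.180
Q = 15.2, so δQ = 0.180 × 15.2 = 2.73.

2.73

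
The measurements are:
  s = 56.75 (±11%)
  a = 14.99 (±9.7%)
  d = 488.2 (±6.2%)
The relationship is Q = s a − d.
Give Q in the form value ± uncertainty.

Let p = s·a = 850.7. δp/p = √((1·δs/s)² + (1·δa/a)²) = √(0.0121 + 0.00941) = 0.147, so δp = 125.
Q = p − d: δQ = √(δp² + δd²) = √(15600 + 916) = 128
Q = 362.5.

362.5 ± 128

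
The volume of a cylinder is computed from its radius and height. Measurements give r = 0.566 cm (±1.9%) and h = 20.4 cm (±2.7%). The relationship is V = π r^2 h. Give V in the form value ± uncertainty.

Products/powers → add relative errors in quadrature, weighted by exponent:
  (2·δr/r)² = (2×0.0190)² = 0.00144;  (1·δh/h)² = (1×0.0270)² = 0.000729
δV/V = √(0.00217) = 0.0466
V = 20.5 cm^3, so δV = 0.0466 × 20.5 = 0.957 cm^3.

20.5 ± 0.957 cm^3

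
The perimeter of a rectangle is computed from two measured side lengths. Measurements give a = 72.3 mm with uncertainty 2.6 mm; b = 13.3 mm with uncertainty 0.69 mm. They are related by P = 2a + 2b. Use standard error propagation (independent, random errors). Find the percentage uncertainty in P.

3.14%

Sums and differences: (δP)² = Σ (cᵢ δxᵢ)².
  (2·δa)² = 27.0;  (2·δb)² = 1.90
δP = √(28.9) = 5.38 mm
P = 171 mm, so δP/P = 5.38/171 = 0.0314.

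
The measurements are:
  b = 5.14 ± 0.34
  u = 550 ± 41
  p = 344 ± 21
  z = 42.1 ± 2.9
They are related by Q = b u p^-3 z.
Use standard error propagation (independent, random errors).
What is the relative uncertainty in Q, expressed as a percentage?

22.0%

Products/powers → add relative errors in quadrature, weighted by exponent:
  (1·δb/b)² = (1×0.0661)² = 0.00438;  (1·δu/u)² = (1×0.0745)² = 0.00556;  (-3·δp/p)² = (-3×0.0610)² = 0.0335;  (1·δz/z)² = (1×0.0689)² = 0.00474
δQ/Q = √(0.0482) = 0.220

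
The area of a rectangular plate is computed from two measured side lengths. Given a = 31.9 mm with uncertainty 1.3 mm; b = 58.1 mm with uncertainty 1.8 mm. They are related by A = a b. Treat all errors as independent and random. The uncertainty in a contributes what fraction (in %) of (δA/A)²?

(δA/A)² = (1·δa/a)² + (1·δb/b)²
  a term: (1×0.0408)² = 0.00166
  b term: (1×0.0310)² = 0.000960
Total = 0.00262. Share from a = 0.00166/0.00262 = 0.634.

63.4%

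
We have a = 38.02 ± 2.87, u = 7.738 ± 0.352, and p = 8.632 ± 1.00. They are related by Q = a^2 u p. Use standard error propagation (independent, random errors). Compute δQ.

18900

Relative error in a monomial: (δQ/Q)² = Σ (nᵢ · δxᵢ/xᵢ)².
  (2·δa/a)² = (2×0.0755)² = 0.0228;  (1·δu/u)² = (1×0.0455)² = 0.00207;  (1·δp/p)² = (1×0.116)² = 0.0134
δQ/Q = √(0.0383) = 0.196
Q = 96550, so δQ = 0.196 × 96550 = 18900.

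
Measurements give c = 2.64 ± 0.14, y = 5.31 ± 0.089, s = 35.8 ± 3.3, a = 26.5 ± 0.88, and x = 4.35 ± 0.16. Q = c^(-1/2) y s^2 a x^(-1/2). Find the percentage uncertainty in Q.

Q is a product of powers, so relative uncertainties combine in quadrature:
  (−½·δc/c)² = (-0.5×0.0530)² = 0.000703;  (1·δy/y)² = (1×0.0168)² = 0.000281;  (2·δs/s)² = (2×0.0922)² = 0.0340;  (1·δa/a)² = (1×0.0332)² = 0.00110;  (−½·δx/x)² = (-0.5×0.0368)² = 0.000338
δQ/Q = √(0.0364) = 0.191

19.1%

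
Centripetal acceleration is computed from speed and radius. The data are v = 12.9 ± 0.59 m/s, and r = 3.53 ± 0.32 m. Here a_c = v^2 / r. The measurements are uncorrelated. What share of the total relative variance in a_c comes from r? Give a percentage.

49.5%

(δa_c/a_c)² = (2·δv/v)² + (-1·δr/r)²
  v term: (2×0.0457)² = 0.00837
  r term: (-1×0.0907)² = 0.00822
Total = 0.0166. Share from r = 0.00822/0.0166 = 0.495.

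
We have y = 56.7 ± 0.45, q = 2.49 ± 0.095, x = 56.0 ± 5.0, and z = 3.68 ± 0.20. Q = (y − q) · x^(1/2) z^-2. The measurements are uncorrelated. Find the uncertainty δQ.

3.53

Let u = y − q = 54.2. δu = √(δy² + δq²) = √(0.203 + 0.00903) = 0.460, so δu/u = 0.00848.
Q is then a monomial in u, x, z:
δQ/Q = √((δu/u)² + (½·δx/x)² + (-2·δz/z)²) = √(7.2e-05 + 0.00199 + 0.0118) = 0.118
Q = 30.0, so δQ = 0.118 × 30.0 = 3.53.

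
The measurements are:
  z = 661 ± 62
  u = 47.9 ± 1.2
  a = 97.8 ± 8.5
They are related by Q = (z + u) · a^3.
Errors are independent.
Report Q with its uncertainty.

Let w = z + u = 709. δw = √(δz² + δu²) = √(3840 + 1.44) = 62.0, so δw/w = 0.0875.
Q is then a monomial in w, a:
δQ/Q = √((δw/w)² + (3·δa/a)²) = √(0.00765 + 0.0680) = 0.275
Q = 6.63e+08, so δQ = 0.275 × 6.63e+08 = 1.82e+08.

(6.63 ± 1.82) × 10^8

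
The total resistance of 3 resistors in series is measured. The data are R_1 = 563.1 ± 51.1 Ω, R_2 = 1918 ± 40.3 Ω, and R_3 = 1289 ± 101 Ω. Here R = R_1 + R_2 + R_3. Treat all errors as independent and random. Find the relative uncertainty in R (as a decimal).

0.0319

Sums and differences: (δR)² = Σ (cᵢ δxᵢ)².
  (δR_1)² = 2610;  (δR_2)² = 1620;  (δR_3)² = 10200
δR = √(14400) = 120 Ω
R = 3770 Ω, so δR/R = 120/3770 = 0.0319.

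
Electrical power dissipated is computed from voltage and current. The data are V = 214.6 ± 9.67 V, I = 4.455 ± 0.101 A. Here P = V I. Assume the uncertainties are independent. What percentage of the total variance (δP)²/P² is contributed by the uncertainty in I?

20.2%

(δP/P)² = (1·δV/V)² + (1·δI/I)²
  V term: (1×0.0451)² = 0.00203
  I term: (1×0.0227)² = 0.000514
Total = 0.00254. Share from I = 0.000514/0.00254 = 0.202.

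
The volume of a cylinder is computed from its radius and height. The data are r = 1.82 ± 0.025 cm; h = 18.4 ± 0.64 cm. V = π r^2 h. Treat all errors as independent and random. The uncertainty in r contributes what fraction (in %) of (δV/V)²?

(δV/V)² = (2·δr/r)² + (1·δh/h)²
  r term: (2×0.0137)² = 0.000755
  h term: (1×0.0348)² = 0.00121
Total = 0.00196. Share from r = 0.000755/0.00196 = 0.384.

38.4%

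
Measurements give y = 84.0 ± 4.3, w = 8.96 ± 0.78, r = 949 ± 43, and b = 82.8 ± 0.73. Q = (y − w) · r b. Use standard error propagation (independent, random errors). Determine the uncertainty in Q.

Let u = y − w = 75.0. δu = √(δy² + δw²) = √(18.5 + 0.608) = 4.37, so δu/u = 0.0582.
Q is then a monomial in u, r, b:
δQ/Q = √((δu/u)² + (1·δr/r)² + (1·δb/b)²) = √(0.00339 + 0.00205 + 7.77e-05) = 0.0743
Q = 5.9e+06, so δQ = 0.0743 × 5.9e+06 = 4.38e+05.

4.38e+05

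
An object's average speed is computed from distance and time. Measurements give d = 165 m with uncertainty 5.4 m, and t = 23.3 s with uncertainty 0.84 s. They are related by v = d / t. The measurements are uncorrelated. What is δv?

Each factor contributes (exponent × relative error)² to (δv/v)²:
  (1·δd/d)² = (1×0.0327)² = 0.00107;  (-1·δt/t)² = (-1×0.0361)² = 0.00130
δv/v = √(0.00237) = 0.0487
v = 7.08 m/s, so δv = 0.0487 × 7.08 = 0.345 m/s.

0.345 m/s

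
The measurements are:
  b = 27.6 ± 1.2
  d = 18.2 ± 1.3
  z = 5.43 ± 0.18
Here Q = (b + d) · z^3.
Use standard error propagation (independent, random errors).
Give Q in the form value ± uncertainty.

7330 ± 782

Let u = b + d = 45.8. δu = √(δb² + δd²) = √(1.44 + 1.69) = 1.77, so δu/u = 0.0386.
Q is then a monomial in u, z:
δQ/Q = √((δu/u)² + (3·δz/z)²) = √(0.00149 + 0.00989) = 0.107
Q = 7330, so δQ = 0.107 × 7330 = 782.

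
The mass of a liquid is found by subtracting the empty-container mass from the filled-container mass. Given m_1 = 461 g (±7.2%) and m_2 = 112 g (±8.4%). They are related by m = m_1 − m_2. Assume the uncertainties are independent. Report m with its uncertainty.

Sums and differences: (δm)² = Σ (cᵢ δxᵢ)².
  (δm_1)² = 1100;  (δm_2)² = 88.5
δm = √(1190) = 34.5 g
m = 349 g.

349 ± 34.5 g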